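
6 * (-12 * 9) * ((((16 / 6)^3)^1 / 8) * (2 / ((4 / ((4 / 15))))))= -1024 / 5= -204.80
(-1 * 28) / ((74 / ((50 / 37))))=-700 / 1369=-0.51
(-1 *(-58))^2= 3364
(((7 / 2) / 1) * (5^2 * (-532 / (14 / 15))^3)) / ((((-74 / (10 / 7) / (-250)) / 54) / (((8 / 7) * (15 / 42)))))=-3125131875000000 / 1813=-1723735176503.03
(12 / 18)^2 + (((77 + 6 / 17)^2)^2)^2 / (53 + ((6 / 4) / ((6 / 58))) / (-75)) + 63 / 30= 120709038641537535706977484369 / 4972947722114490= 24273136454813.21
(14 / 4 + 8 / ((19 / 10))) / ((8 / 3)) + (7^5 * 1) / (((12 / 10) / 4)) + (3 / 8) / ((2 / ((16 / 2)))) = 56027.72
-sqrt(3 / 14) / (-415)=sqrt(42) / 5810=0.00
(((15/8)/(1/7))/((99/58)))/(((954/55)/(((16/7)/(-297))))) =-0.00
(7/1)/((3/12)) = 28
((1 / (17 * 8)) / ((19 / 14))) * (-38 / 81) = -7 / 2754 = -0.00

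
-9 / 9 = -1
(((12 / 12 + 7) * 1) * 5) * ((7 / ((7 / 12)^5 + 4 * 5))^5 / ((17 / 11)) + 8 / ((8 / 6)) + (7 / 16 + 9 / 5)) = 34794668377450174310947122714794523541 / 105555566386569256065007280044848238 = 329.63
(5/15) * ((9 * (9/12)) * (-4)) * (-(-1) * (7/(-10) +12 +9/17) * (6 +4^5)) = -1864197/17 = -109658.65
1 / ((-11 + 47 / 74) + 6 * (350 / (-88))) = -407 / 13931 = -0.03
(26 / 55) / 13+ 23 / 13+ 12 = 9871 / 715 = 13.81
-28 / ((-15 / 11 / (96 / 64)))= 154 / 5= 30.80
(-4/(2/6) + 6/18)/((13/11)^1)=-385/39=-9.87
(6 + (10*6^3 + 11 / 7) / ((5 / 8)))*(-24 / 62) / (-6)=242516 / 1085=223.52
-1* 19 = -19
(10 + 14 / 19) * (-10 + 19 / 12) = -1717 / 19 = -90.37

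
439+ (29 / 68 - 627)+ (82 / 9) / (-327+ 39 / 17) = -79220399 / 422280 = -187.60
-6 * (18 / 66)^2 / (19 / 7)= -0.16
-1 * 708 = -708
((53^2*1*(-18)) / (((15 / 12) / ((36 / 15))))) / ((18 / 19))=-2561808 / 25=-102472.32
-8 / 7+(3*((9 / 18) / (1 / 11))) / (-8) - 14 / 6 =-1861 / 336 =-5.54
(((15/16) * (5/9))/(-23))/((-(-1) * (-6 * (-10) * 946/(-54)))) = 15/696256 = 0.00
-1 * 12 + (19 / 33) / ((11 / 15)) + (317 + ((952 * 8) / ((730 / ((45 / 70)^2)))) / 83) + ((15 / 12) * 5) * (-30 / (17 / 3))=237955741699 / 872435410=272.75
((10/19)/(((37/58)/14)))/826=580/41477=0.01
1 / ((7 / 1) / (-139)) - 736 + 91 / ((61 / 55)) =-287716 / 427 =-673.81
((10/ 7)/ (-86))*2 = -10/ 301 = -0.03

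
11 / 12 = 0.92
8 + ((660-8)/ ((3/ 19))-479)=3658.33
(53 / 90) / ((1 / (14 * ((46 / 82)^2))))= 196259 / 75645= 2.59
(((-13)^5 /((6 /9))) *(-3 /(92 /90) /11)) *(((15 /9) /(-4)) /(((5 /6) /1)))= -150373665 /2024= -74295.29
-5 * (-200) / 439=2.28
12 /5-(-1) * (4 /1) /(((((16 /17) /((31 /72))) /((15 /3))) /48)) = 13247 /30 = 441.57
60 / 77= 0.78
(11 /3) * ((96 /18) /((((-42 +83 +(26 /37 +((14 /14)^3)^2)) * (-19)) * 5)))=-1628 /337725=-0.00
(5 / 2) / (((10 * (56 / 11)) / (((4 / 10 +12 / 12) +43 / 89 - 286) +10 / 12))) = -8320037 / 598080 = -13.91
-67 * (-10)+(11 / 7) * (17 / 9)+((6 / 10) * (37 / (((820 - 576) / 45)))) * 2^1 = 5235371 / 7686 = 681.16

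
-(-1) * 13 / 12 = 13 / 12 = 1.08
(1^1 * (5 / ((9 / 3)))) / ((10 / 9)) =3 / 2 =1.50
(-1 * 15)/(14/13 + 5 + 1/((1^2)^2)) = -195/92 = -2.12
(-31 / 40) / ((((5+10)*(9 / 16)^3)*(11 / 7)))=-0.18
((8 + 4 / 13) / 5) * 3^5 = 26244 / 65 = 403.75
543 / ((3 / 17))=3077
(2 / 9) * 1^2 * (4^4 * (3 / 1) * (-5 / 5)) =-512 / 3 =-170.67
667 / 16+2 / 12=2009 / 48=41.85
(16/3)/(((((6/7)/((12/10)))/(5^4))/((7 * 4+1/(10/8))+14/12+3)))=1384600/9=153844.44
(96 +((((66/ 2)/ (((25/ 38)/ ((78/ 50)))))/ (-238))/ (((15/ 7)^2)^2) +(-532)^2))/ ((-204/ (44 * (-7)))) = 1302904896991313/ 3048046875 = 427455.66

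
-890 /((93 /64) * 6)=-28480 /279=-102.08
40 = 40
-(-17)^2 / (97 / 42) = -125.13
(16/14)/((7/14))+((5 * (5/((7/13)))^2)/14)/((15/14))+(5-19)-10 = 7.03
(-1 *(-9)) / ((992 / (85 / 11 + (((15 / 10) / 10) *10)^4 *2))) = 14139 / 87296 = 0.16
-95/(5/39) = -741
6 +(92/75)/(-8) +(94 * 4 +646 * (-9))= -814823/150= -5432.15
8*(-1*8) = -64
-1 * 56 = -56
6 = 6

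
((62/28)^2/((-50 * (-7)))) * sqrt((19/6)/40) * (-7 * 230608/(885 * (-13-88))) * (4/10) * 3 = 1978699 * sqrt(285)/391059375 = 0.09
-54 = -54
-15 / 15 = -1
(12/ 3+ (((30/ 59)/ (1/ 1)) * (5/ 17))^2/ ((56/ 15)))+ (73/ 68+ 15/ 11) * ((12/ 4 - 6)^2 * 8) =27806306761/ 154925386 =179.48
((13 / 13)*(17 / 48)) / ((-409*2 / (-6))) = 17 / 6544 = 0.00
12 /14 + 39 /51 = 193 /119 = 1.62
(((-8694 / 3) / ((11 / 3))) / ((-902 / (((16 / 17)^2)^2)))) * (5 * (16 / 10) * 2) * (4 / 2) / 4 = 2279079936 / 414347681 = 5.50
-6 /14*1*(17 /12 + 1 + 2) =-53 /28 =-1.89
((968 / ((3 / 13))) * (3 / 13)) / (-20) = -48.40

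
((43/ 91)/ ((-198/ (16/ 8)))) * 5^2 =-1075/ 9009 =-0.12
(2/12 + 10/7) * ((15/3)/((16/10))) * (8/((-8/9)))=-5025/112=-44.87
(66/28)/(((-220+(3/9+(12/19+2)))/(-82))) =77121/86597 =0.89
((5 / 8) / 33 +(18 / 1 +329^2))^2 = 816838178105161 / 69696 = 11720015181.72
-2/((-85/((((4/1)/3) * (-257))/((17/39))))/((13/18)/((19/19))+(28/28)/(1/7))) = -1857596/13005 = -142.84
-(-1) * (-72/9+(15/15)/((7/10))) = -46/7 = -6.57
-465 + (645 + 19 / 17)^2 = 120513871 / 289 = 417003.01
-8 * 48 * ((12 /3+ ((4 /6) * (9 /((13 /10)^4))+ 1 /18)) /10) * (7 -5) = -472.81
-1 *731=-731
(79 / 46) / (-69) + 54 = 171317 / 3174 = 53.98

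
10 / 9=1.11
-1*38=-38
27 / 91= 0.30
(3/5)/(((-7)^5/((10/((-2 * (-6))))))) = -1/33614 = -0.00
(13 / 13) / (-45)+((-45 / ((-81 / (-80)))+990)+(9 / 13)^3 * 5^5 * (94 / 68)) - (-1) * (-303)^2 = 105534750089 / 1120470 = 94187.93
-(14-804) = 790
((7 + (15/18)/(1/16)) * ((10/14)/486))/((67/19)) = 5795/683802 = 0.01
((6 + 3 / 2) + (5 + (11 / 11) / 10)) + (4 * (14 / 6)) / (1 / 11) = 1729 / 15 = 115.27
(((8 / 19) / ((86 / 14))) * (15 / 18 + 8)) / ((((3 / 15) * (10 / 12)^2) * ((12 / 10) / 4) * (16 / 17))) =12614 / 817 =15.44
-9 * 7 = -63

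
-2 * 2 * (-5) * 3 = 60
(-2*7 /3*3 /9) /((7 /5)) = -10 /9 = -1.11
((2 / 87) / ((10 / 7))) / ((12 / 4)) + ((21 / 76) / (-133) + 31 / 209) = 3142703 / 20728620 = 0.15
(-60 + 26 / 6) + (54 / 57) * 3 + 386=18991 / 57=333.18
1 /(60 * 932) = 1 /55920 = 0.00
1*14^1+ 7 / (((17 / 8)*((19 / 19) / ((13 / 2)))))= 602 / 17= 35.41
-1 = -1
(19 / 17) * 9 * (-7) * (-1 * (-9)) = -10773 / 17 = -633.71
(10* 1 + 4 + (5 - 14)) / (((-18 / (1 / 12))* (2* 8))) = -5 / 3456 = -0.00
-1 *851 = -851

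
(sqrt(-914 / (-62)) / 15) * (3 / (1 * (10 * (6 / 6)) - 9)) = sqrt(14167) / 155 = 0.77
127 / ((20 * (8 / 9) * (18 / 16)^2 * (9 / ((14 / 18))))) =1778 / 3645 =0.49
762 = 762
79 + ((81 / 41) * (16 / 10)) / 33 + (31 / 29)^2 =152168656 / 1896455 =80.24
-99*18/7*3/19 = -40.20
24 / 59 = 0.41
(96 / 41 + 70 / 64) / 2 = 1.72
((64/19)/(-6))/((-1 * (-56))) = -4/399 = -0.01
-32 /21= -1.52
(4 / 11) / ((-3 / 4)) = -16 / 33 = -0.48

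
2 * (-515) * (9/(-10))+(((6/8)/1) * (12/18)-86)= 1683/2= 841.50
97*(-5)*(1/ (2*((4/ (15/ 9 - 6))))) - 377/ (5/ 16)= -113243/ 120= -943.69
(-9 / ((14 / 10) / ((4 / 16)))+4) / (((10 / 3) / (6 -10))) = -201 / 70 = -2.87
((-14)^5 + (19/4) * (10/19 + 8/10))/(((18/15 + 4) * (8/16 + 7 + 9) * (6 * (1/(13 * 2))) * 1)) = -5378177/198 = -27162.51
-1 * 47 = -47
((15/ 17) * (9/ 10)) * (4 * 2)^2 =864/ 17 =50.82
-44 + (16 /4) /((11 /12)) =-436 /11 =-39.64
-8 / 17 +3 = 43 / 17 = 2.53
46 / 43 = 1.07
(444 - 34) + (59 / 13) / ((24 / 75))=44115 / 104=424.18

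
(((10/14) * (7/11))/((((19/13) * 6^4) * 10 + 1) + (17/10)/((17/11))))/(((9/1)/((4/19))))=2600/4632287913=0.00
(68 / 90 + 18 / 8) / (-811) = -541 / 145980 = -0.00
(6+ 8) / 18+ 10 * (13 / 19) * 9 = 62.36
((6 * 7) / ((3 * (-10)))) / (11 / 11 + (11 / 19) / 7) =-931 / 720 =-1.29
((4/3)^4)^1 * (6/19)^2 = 1024/3249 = 0.32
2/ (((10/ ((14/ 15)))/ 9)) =42/ 25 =1.68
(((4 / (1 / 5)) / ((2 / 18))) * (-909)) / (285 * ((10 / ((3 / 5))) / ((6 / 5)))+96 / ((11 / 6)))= -5399460 / 132353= -40.80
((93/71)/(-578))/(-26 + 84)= -93/2380204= -0.00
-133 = -133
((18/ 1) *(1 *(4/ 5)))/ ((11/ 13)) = 17.02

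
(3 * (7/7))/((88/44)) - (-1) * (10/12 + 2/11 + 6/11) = 101/33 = 3.06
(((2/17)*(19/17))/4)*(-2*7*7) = -931/289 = -3.22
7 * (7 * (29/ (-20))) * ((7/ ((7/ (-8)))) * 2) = 5684/ 5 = 1136.80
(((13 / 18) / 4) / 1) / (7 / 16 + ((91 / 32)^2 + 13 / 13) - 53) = -1664 / 400671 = -0.00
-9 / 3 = -3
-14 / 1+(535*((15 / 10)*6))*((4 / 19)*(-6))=-115826 / 19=-6096.11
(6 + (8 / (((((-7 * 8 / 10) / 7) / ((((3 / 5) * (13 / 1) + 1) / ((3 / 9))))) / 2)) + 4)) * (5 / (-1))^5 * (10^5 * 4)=647500000000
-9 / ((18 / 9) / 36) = -162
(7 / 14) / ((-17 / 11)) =-11 / 34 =-0.32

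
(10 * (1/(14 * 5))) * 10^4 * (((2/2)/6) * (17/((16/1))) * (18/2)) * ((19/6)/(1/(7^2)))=1413125/4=353281.25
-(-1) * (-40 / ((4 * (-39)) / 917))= 9170 / 39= 235.13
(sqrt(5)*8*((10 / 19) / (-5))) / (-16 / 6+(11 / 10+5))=-480*sqrt(5) / 1957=-0.55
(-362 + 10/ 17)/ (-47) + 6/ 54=56095/ 7191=7.80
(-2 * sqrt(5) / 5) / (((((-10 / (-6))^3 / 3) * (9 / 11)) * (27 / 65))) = -286 * sqrt(5) / 375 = -1.71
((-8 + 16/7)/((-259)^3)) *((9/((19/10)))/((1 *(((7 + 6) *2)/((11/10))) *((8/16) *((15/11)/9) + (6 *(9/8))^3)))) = 4181760/19516704376633009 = 0.00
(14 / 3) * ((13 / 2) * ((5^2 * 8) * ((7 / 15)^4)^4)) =0.03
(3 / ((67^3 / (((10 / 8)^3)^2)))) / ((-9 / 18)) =-46875 / 615962624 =-0.00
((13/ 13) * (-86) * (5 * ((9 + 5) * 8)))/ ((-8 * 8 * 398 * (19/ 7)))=10535/ 15124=0.70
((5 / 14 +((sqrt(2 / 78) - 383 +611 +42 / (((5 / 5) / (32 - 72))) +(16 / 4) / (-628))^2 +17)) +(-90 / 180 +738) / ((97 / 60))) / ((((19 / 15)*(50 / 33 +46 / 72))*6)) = 454236687969549045 / 3526265949661 - 150456900*sqrt(39) / 33078487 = 128786.80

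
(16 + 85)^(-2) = 1 / 10201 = 0.00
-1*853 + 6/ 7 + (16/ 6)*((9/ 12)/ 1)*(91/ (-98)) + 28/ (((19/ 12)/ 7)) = -13874/ 19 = -730.21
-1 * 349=-349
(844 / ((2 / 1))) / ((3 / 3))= 422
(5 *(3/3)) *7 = 35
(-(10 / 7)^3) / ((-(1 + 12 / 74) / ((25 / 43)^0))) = 37000 / 14749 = 2.51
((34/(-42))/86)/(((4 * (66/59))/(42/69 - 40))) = 151453/1827672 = 0.08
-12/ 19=-0.63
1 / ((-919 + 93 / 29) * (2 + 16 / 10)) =-145 / 478044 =-0.00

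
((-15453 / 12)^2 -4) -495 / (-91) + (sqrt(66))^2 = 2414583083 / 1456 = 1658367.50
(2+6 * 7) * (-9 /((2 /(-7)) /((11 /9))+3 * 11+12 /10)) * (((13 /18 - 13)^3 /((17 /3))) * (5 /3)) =13444706275 /2118474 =6346.41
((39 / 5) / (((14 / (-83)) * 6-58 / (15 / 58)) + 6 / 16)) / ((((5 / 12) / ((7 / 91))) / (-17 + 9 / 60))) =6041736 / 56001025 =0.11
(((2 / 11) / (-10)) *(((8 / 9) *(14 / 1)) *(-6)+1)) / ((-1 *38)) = -221 / 6270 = -0.04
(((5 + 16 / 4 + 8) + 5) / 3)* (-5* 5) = -550 / 3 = -183.33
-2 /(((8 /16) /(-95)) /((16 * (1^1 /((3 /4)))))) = 8106.67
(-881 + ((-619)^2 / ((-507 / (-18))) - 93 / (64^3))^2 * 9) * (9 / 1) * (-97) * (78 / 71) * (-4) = 8560964501501518524008003355 / 1339918127202304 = 6389169851277.76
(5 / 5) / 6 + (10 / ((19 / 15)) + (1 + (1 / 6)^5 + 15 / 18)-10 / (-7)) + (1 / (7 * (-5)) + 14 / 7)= 9821183 / 738720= 13.29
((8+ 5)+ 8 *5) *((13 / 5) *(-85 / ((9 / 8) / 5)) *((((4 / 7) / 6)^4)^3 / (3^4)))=-1919057920 / 5362398255800861289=-0.00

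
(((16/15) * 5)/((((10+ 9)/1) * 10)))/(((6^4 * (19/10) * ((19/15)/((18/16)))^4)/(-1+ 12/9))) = 455625/192699928576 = 0.00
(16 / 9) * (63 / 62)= 56 / 31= 1.81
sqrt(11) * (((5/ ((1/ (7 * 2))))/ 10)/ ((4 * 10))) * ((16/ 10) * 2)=14 * sqrt(11)/ 25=1.86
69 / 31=2.23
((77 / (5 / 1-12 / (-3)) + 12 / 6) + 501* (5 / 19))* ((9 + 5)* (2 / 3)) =681800 / 513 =1329.04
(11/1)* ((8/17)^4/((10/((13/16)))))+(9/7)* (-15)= -56248547/2923235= -19.24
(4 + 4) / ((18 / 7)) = 28 / 9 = 3.11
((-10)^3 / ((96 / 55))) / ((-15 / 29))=39875 / 36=1107.64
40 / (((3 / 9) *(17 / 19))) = 2280 / 17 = 134.12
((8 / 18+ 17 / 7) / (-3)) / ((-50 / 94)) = 8507 / 4725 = 1.80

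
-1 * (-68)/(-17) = -4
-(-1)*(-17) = -17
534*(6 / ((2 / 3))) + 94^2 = 13642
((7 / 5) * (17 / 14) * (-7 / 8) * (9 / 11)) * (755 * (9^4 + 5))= -530930043 / 88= -6033295.94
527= 527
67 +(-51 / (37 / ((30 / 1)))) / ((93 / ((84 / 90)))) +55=139458 / 1147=121.59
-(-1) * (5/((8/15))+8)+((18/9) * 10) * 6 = 1099/8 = 137.38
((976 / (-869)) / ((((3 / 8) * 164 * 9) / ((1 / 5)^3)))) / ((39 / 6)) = -3904 / 1563222375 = -0.00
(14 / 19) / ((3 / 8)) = 1.96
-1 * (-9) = 9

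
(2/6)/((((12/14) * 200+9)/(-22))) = -154/3789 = -0.04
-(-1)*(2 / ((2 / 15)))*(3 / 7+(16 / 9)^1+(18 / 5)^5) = 119477159 / 13125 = 9103.02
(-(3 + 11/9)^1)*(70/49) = -380/63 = -6.03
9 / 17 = 0.53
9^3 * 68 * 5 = 247860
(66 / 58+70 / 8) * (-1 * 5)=-5735 / 116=-49.44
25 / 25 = 1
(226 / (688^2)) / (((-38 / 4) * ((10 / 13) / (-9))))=13221 / 22483840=0.00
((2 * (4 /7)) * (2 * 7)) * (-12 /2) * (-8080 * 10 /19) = 7756800 /19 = 408252.63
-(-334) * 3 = 1002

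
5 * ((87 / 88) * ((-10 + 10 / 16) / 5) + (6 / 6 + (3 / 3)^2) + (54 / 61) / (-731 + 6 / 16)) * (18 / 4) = 327780063 / 100403072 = 3.26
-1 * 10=-10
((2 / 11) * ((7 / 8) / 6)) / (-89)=-7 / 23496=-0.00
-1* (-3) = 3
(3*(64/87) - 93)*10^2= -263300/29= -9079.31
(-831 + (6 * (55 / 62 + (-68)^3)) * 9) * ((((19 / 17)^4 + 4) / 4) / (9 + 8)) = -211466352345 / 152303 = -1388458.22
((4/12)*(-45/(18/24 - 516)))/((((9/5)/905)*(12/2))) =45250/18549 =2.44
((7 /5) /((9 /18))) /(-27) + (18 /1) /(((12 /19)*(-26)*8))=-13519 /56160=-0.24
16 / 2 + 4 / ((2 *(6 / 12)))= 12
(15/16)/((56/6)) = 45/448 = 0.10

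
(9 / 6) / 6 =1 / 4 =0.25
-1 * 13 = -13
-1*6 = -6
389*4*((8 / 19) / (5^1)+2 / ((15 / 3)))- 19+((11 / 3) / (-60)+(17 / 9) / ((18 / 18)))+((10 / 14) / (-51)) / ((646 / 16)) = 5093925761 / 6918660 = 736.26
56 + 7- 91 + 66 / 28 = -359 / 14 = -25.64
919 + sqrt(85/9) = sqrt(85)/3 + 919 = 922.07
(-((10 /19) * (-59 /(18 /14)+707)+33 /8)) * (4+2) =-481643 /228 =-2112.47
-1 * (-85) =85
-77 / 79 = -0.97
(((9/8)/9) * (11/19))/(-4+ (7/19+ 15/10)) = -11/324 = -0.03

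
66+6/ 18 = 199/ 3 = 66.33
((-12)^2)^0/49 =1/49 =0.02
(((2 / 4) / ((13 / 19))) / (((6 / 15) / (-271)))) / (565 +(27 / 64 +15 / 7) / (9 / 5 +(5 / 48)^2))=-751893023 / 860205580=-0.87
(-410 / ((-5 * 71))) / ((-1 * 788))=-41 / 27974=-0.00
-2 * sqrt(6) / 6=-sqrt(6) / 3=-0.82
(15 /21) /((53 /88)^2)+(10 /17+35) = 12554355 /334271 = 37.56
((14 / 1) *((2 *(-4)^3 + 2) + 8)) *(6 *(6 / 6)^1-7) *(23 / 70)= 2714 / 5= 542.80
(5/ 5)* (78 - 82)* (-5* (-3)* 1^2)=-60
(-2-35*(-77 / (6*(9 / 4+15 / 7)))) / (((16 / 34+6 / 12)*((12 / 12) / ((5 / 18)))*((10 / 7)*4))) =5.02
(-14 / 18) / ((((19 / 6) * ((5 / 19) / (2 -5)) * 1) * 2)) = 7 / 5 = 1.40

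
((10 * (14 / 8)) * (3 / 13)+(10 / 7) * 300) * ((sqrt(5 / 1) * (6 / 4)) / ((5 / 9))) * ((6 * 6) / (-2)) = -3826521 * sqrt(5) / 182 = -47012.97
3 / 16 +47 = 47.19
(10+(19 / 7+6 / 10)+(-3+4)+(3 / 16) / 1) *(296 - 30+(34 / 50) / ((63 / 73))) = 1137457037 / 294000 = 3868.90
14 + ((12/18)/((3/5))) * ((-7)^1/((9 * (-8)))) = 4571/324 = 14.11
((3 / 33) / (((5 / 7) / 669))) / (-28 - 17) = -1561 / 825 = -1.89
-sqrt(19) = -4.36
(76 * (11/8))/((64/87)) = 18183/128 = 142.05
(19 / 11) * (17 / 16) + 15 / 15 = 499 / 176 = 2.84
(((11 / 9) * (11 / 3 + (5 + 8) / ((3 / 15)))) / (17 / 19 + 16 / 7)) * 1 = 26.39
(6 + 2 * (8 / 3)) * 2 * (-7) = -476 / 3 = -158.67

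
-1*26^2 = -676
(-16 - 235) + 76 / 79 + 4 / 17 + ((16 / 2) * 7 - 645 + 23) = -1095623 / 1343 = -815.80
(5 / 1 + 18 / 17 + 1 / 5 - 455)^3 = -55493810110207 / 614125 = -90362401.97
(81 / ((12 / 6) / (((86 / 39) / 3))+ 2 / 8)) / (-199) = -13932 / 101689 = -0.14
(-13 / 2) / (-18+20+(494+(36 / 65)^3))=-3570125 / 272521312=-0.01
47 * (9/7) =423/7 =60.43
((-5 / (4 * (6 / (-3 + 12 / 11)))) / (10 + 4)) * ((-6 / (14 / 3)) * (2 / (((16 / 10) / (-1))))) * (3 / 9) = 75 / 4928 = 0.02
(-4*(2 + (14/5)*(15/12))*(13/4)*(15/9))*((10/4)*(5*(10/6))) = -89375/36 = -2482.64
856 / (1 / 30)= 25680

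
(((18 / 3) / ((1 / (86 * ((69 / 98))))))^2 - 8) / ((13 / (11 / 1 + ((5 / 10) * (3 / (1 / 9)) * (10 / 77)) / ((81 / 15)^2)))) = 7286614556024 / 64891827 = 112288.63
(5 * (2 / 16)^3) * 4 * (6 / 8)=15 / 512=0.03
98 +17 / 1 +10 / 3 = 355 / 3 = 118.33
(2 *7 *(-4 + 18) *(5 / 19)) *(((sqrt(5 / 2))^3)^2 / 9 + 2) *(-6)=-65905 / 57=-1156.23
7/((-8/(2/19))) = -7/76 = -0.09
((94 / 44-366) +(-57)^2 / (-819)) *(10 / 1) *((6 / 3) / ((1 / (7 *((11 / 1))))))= -7363970 / 13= -566459.23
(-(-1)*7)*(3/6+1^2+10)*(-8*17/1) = -10948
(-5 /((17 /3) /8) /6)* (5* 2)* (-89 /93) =11.26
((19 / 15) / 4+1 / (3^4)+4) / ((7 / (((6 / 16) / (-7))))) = -7013 / 211680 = -0.03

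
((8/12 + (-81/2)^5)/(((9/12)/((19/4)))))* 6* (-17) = 3378694063897/48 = 70389459664.52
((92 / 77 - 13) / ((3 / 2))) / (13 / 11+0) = -606 / 91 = -6.66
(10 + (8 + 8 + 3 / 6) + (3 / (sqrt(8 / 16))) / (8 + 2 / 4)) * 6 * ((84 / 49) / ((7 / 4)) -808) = -6287496 / 49 -1423584 * sqrt(2) / 833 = -130733.11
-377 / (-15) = 377 / 15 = 25.13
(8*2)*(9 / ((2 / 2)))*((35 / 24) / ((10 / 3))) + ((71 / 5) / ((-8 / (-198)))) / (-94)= 111411 / 1880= 59.26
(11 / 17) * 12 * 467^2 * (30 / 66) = 13085340 / 17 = 769725.88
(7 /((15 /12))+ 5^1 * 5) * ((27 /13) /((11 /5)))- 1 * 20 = 1271 /143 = 8.89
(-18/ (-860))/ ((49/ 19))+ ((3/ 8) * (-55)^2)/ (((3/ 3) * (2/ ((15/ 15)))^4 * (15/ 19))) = 89.81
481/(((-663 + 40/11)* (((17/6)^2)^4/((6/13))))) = -4101622272/50595168719573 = -0.00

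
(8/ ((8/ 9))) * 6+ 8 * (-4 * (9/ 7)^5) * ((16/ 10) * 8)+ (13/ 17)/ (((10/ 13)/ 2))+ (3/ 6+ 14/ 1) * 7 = -3661726157/ 2857190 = -1281.58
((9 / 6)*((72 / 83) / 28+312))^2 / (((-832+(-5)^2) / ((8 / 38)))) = -98598192300 / 1725274271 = -57.15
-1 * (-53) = 53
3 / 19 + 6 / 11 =147 / 209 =0.70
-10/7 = -1.43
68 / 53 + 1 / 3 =257 / 159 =1.62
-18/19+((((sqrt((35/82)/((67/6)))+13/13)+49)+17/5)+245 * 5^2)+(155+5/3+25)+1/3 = sqrt(288435)/2747+604148/95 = 6359.65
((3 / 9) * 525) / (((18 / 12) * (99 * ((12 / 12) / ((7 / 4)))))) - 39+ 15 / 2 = -8743 / 297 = -29.44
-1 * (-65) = 65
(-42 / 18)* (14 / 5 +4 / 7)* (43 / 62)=-5.46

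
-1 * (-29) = 29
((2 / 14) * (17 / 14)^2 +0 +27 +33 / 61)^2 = 770.15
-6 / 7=-0.86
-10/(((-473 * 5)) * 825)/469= 2/183015525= 0.00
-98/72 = -1.36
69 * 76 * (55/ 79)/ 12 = 24035/ 79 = 304.24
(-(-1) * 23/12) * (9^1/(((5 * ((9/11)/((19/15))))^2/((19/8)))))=19088597/4860000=3.93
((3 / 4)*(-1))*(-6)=9 / 2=4.50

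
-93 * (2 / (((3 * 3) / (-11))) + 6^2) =-9362 / 3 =-3120.67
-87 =-87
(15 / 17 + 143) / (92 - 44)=1223 / 408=3.00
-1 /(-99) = 1 /99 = 0.01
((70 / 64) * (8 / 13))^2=1225 / 2704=0.45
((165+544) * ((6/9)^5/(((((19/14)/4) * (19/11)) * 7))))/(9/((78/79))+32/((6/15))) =51910144/203254191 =0.26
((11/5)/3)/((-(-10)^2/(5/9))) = -11/2700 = -0.00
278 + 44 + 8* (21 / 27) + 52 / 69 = 68098 / 207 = 328.98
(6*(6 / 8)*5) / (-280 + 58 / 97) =-1455 / 18068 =-0.08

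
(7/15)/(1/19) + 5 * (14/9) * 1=749/45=16.64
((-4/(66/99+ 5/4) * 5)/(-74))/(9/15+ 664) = 600/2827873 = 0.00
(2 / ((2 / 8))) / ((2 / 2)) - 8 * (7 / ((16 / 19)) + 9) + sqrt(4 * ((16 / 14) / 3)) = -129.27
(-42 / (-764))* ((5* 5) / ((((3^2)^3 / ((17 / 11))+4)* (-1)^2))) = 8925 / 3089234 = 0.00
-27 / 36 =-0.75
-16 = -16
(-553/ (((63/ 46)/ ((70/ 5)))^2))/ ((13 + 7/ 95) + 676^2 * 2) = -222328120/ 3516480621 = -0.06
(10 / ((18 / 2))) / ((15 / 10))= 20 / 27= 0.74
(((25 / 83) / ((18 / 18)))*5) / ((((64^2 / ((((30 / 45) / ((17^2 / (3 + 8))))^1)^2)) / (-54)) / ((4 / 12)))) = -15125 / 3549308416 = -0.00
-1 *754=-754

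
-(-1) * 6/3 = 2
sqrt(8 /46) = 2* sqrt(23) /23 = 0.42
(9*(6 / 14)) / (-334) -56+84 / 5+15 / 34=-3852418 / 99365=-38.77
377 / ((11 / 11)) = 377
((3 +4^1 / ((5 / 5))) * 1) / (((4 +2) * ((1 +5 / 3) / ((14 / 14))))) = 7 / 16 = 0.44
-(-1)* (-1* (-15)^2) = -225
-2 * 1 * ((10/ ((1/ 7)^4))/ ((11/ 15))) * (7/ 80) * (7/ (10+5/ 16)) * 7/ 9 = -3294172/ 1089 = -3024.95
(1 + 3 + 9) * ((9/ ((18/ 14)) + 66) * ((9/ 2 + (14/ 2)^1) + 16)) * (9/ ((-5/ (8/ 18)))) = -20878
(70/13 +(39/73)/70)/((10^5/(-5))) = -358207/1328600000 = -0.00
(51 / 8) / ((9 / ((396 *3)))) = 1683 / 2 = 841.50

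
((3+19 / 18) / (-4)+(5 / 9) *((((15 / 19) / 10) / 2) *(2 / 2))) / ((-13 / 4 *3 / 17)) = 23069 / 13338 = 1.73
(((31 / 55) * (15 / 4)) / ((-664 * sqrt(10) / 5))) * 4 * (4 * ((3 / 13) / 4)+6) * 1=-7533 * sqrt(10) / 189904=-0.13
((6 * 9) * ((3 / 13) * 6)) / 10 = 486 / 65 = 7.48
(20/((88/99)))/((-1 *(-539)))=45/1078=0.04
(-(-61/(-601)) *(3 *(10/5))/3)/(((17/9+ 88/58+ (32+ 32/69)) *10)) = -366183/647057635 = -0.00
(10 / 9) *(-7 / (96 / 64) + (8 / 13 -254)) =-100640 / 351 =-286.72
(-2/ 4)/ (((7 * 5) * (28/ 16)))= -2/ 245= -0.01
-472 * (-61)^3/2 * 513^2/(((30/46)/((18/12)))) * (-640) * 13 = -269766116853951744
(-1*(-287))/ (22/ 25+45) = 7175/ 1147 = 6.26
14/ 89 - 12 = -1054/ 89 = -11.84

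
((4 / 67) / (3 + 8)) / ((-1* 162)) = -2 / 59697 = -0.00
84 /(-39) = -2.15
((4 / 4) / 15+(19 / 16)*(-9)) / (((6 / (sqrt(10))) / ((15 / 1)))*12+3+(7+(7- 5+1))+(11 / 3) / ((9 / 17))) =-154278225 / 287764384+1858221*sqrt(10) / 143882192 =-0.50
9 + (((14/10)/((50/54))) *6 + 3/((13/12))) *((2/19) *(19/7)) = 140859/11375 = 12.38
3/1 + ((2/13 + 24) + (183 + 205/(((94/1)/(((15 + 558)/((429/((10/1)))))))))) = 1608219/6721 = 239.28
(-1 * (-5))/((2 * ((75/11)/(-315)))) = -115.50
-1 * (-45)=45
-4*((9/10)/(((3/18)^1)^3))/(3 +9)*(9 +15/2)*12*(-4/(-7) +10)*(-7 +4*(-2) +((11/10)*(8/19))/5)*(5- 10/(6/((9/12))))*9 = 226903025844/3325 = 68241511.53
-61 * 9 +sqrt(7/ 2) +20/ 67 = -546.83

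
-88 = -88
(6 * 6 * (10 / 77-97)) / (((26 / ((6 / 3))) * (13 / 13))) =-268.26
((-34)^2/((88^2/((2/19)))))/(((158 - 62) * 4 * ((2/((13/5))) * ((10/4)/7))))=0.00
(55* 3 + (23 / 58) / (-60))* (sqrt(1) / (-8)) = -574177 / 27840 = -20.62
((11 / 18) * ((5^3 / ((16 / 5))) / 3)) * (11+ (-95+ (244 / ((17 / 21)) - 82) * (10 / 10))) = 7913125 / 7344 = 1077.50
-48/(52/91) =-84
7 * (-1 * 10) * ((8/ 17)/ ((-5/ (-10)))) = -1120/ 17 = -65.88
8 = 8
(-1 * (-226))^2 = 51076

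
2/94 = 1/47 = 0.02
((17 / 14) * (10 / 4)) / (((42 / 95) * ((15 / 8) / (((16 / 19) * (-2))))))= -2720 / 441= -6.17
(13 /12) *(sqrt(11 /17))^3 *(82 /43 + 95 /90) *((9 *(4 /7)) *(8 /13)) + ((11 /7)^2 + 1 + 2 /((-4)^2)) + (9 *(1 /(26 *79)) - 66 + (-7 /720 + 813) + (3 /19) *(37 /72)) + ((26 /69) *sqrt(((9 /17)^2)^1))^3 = 755.96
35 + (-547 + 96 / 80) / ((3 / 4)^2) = -42089 / 45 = -935.31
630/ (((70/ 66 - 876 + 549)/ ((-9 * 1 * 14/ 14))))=17.40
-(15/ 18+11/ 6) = -8/ 3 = -2.67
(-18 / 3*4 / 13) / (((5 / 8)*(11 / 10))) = -384 / 143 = -2.69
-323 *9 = -2907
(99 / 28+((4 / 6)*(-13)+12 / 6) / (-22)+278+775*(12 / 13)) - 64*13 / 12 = 11145815 / 12012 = 927.89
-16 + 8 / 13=-200 / 13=-15.38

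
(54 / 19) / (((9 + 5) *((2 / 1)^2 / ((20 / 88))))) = 135 / 11704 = 0.01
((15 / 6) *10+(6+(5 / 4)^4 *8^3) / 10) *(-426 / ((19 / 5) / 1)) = -320778 / 19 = -16883.05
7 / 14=1 / 2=0.50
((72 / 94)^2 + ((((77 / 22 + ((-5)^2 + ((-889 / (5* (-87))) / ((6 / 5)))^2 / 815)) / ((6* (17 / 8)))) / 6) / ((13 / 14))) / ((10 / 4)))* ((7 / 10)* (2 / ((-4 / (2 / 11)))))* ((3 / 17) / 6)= -3189629643773671 / 2280766016182475250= -0.00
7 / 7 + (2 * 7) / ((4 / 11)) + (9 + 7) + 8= 127 / 2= 63.50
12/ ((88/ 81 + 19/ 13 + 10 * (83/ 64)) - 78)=-404352/ 2105437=-0.19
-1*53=-53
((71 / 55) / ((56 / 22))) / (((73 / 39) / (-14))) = -2769 / 730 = -3.79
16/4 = 4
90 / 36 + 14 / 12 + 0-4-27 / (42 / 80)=-1087 / 21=-51.76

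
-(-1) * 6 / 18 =1 / 3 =0.33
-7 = -7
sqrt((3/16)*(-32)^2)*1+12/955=12/955+8*sqrt(3)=13.87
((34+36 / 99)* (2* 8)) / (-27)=-224 / 11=-20.36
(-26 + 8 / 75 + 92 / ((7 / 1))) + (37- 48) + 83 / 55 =-128444 / 5775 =-22.24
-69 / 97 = -0.71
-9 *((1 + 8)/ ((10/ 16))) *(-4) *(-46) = -119232/ 5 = -23846.40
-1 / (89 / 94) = -94 / 89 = -1.06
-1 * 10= -10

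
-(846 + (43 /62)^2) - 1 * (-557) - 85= -1439505 /3844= -374.48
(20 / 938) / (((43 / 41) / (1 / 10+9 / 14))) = 2132 / 141169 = 0.02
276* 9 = 2484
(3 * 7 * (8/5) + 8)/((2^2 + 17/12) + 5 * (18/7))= 17472/7675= 2.28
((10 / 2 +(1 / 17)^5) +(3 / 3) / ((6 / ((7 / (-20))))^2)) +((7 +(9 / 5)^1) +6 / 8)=297558026033 / 20445940800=14.55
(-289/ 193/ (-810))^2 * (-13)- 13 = -317708981473/ 24439068900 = -13.00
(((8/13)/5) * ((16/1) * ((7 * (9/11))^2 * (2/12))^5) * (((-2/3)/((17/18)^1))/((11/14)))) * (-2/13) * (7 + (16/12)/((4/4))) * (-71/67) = -644622689797860150720/54919928787582001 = -11737.50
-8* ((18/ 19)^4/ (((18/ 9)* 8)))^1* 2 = -104976/ 130321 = -0.81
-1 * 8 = -8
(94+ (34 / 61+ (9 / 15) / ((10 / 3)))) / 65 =288949 / 198250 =1.46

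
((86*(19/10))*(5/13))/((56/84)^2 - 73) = -7353/8489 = -0.87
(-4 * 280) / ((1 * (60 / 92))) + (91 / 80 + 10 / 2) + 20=-405887 / 240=-1691.20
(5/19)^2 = 25/361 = 0.07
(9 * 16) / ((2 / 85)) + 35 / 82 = 501875 / 82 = 6120.43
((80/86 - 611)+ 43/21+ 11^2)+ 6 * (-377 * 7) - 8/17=-250551235/15351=-16321.49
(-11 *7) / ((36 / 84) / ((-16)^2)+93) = -137984 / 166659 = -0.83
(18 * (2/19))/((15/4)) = 48/95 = 0.51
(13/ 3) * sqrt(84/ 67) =26 * sqrt(1407)/ 201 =4.85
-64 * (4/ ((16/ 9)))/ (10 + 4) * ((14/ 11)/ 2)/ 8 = -9/ 11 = -0.82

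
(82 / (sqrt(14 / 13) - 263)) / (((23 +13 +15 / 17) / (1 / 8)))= -2383043 / 2255150964 - 697 * sqrt(182) / 2255150964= -0.00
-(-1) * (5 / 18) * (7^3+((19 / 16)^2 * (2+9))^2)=191238445 / 1179648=162.11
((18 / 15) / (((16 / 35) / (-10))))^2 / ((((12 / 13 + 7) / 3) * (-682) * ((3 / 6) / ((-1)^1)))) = 429975 / 561968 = 0.77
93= 93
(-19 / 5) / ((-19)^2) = -1 / 95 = -0.01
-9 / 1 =-9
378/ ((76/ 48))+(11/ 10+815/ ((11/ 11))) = 200419/ 190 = 1054.84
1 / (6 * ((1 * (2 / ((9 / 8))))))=3 / 32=0.09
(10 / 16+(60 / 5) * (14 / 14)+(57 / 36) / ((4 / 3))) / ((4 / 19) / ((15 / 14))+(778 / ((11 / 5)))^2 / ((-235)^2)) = 16835197665 / 2999585984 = 5.61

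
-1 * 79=-79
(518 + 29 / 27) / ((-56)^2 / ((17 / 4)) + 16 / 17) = 47651 / 67824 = 0.70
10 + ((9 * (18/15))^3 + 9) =159839/125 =1278.71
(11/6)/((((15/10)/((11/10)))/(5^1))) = 6.72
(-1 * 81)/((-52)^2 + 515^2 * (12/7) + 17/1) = -189/1067249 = -0.00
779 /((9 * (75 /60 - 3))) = -3116 /63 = -49.46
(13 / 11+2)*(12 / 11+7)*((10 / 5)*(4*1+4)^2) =398720 / 121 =3295.21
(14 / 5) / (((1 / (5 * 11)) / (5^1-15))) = -1540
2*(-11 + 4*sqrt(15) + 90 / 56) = 12.20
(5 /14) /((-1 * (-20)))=1 /56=0.02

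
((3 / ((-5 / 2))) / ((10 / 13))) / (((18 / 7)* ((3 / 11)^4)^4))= -4181425417585066651 / 6457008150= -647579392.88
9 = 9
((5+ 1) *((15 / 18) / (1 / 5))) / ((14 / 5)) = 125 / 14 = 8.93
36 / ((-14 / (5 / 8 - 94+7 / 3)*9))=2185 / 84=26.01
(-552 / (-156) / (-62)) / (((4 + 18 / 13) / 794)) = -9131 / 1085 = -8.42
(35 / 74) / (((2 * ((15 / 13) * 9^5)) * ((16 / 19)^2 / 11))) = 361361 / 6711745536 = 0.00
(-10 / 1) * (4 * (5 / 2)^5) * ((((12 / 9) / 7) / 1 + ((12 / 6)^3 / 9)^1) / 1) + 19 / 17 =-4514428 / 1071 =-4215.15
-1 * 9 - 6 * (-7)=33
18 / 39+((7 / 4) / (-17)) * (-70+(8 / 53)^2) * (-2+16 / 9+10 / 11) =6518684 / 1205061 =5.41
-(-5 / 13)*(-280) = -1400 / 13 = -107.69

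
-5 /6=-0.83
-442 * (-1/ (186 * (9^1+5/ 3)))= 221/ 992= 0.22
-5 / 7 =-0.71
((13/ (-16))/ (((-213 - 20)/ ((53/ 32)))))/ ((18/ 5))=3445/ 2147328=0.00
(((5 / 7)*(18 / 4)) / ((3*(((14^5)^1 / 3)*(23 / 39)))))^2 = 3080025 / 29991079646531584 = 0.00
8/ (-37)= -8/ 37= -0.22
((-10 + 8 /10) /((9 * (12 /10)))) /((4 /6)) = -23 /18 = -1.28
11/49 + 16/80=104/245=0.42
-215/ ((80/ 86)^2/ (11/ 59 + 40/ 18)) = -598.45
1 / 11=0.09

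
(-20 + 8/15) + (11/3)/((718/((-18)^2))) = -95918/5385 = -17.81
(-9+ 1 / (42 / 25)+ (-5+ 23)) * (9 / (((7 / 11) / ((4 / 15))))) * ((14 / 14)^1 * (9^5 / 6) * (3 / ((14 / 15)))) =785292651 / 686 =1144741.47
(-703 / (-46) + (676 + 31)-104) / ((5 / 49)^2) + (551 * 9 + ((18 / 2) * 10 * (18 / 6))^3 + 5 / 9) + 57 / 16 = 1635079998727 / 82800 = 19747342.98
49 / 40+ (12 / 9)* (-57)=-2991 / 40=-74.78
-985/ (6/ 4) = -1970/ 3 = -656.67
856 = 856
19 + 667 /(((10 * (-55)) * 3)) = 30683 /1650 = 18.60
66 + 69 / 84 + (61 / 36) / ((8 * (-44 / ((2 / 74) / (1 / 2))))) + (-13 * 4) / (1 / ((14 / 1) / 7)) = -61011355 / 1641024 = -37.18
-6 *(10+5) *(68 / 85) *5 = -360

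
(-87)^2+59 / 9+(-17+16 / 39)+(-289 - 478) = 794660 / 117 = 6791.97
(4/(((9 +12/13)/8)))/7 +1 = 1319/903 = 1.46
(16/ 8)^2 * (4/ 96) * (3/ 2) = 1/ 4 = 0.25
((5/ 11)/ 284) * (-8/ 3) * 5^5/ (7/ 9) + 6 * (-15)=-585780/ 5467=-107.15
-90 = -90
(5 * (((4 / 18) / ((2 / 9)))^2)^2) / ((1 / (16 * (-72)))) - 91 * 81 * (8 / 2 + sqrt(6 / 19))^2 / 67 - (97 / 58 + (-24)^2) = -600466285 / 73834 - 58968 * sqrt(114) / 1273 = -8627.24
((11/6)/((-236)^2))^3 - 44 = -1642020010901764813/37318636611403776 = -44.00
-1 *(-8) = 8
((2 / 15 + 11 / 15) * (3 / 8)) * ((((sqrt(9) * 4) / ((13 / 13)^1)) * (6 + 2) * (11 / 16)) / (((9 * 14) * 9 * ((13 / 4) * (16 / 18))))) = 11 / 1680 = 0.01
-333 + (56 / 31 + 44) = -8903 / 31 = -287.19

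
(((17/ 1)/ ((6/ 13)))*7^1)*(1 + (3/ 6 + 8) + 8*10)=276913/ 12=23076.08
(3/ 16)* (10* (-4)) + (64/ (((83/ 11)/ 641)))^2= 407278292057/ 13778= 29560044.42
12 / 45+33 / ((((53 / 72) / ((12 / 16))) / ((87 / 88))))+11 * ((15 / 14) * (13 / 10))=543463 / 11130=48.83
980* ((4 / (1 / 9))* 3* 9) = 952560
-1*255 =-255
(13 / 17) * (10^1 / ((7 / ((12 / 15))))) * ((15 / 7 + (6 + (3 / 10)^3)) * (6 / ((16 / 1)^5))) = 2230371 / 54591488000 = 0.00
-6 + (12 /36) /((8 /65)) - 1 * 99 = -2455 /24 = -102.29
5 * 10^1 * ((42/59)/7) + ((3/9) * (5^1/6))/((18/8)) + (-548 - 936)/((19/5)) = -34987270/90801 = -385.32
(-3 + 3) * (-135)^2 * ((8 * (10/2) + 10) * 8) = 0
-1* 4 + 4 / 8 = -7 / 2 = -3.50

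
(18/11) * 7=126/11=11.45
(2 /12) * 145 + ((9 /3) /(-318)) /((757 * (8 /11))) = 46540327 /1925808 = 24.17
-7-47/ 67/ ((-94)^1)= -937/ 134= -6.99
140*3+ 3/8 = 3363/8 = 420.38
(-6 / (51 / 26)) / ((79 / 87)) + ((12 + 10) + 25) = 43.63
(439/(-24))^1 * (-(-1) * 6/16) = -439/64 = -6.86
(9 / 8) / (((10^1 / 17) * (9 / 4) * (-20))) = -17 / 400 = -0.04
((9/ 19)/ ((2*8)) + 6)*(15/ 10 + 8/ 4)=12831/ 608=21.10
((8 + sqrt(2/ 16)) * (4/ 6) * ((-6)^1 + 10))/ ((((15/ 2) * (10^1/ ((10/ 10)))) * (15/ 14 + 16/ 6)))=28 * sqrt(2)/ 11775 + 896/ 11775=0.08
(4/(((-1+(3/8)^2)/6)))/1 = -1536/55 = -27.93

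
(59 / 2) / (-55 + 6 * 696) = 59 / 8242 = 0.01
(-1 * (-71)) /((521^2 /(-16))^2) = 18176 /73680216481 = 0.00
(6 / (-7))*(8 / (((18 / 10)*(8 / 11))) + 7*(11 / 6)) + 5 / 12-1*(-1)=-415 / 28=-14.82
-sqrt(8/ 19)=-2* sqrt(38)/ 19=-0.65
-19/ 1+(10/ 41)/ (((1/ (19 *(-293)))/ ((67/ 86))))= -1898442/ 1763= -1076.82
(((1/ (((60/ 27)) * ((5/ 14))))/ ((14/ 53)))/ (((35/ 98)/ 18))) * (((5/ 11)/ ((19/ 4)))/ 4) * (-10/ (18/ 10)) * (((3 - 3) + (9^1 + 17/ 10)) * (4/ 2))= -714546/ 1045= -683.78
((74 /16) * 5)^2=534.77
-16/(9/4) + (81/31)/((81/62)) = -46/9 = -5.11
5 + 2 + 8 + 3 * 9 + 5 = 47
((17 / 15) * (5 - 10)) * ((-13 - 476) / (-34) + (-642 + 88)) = 18347 / 6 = 3057.83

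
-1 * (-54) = 54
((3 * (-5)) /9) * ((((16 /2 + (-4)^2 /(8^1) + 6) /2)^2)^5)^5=-7136238463529799405291429847247475681913733120 /3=-2378746154509933135097143000000000000000000000.00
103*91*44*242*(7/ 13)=53740456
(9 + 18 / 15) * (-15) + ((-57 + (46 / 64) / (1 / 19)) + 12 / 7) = -43597 / 224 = -194.63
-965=-965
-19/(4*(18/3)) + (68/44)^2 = 4637/2904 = 1.60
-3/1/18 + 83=497/6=82.83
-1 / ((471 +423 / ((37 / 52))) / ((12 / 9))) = -148 / 118269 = -0.00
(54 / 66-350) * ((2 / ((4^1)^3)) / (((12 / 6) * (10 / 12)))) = -11523 / 1760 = -6.55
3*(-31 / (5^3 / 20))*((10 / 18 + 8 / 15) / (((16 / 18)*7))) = -651 / 250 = -2.60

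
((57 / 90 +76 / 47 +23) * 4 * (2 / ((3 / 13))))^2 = 3427519038736 / 4473225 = 766229.97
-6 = -6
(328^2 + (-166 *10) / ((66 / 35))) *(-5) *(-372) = 2183157640 / 11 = 198468876.36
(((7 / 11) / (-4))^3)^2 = 117649 / 7256313856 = 0.00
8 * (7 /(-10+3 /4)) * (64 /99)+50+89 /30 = 1796809 /36630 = 49.05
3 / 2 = 1.50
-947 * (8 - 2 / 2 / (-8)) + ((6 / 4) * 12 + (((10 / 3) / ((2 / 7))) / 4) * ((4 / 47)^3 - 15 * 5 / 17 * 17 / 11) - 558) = -226243245595 / 27409272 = -8254.26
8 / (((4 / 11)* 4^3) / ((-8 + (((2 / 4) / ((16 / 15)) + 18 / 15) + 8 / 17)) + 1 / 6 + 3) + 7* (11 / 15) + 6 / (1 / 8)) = 29017560 / 161390561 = 0.18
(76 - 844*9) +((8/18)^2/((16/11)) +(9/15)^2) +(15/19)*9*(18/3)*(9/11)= -3167679914/423225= -7484.62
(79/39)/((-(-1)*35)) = 79/1365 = 0.06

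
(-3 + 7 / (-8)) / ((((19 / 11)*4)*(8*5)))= -341 / 24320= -0.01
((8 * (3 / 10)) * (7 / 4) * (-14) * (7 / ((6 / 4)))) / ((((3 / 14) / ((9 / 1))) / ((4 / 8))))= -28812 / 5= -5762.40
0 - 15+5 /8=-115 /8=-14.38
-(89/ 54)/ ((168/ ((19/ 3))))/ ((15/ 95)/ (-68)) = 546193/ 20412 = 26.76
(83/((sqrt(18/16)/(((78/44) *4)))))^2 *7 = 260789984/121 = 2155289.12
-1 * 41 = -41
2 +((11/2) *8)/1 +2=48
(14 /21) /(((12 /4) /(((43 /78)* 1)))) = 43 /351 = 0.12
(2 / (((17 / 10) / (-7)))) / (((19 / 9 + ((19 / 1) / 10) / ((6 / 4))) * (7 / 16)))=-1800 / 323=-5.57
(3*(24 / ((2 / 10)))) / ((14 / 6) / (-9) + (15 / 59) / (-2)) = -1146960 / 1231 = -931.73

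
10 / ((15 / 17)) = 34 / 3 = 11.33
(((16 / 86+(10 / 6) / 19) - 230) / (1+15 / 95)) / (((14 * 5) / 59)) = -4745783 / 28380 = -167.22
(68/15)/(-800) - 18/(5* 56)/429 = -17467/3003000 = -0.01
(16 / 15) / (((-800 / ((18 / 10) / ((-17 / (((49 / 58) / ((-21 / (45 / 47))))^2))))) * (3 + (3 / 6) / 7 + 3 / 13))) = 120393 / 1898082587300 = 0.00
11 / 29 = 0.38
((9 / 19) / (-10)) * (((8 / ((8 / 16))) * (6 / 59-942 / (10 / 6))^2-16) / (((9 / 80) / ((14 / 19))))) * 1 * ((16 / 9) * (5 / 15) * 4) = -3187195185348608 / 848232675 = -3757453.91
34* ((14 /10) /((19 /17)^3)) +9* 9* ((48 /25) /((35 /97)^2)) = 258079180678 /210056875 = 1228.62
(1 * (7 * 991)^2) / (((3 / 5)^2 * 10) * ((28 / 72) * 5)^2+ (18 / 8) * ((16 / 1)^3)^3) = 0.00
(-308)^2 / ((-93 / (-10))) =10200.43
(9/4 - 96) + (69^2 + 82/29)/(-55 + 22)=-911479/3828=-238.11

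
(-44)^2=1936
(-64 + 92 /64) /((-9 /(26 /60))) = 13013 /4320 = 3.01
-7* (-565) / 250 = 791 / 50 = 15.82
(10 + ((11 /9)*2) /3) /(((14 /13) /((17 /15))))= 11.38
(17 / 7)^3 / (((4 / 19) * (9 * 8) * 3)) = 93347 / 296352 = 0.31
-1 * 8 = -8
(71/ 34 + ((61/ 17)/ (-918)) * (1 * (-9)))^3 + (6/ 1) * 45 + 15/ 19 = 3471624057734/ 12382572897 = 280.36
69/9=23/3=7.67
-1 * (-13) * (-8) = -104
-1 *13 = -13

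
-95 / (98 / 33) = -3135 / 98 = -31.99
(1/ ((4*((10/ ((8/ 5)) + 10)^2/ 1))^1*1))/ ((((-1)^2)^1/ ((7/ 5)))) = 28/ 21125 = 0.00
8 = 8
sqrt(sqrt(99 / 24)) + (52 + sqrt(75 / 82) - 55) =-3 + 5 *sqrt(246) / 82 + 66^(1 / 4) / 2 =-0.62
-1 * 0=0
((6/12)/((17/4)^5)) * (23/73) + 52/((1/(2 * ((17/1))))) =183252435624/103649561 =1768.00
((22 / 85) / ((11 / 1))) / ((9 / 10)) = 4 / 153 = 0.03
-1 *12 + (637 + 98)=723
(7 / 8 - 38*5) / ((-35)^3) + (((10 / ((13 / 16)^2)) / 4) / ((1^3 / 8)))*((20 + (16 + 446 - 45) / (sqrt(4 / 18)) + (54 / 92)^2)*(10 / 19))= 189004899610547 / 582626317000 + 32025600*sqrt(2) / 3211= 14429.37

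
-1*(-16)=16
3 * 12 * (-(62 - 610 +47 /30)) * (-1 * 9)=-885222 /5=-177044.40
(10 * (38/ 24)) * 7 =665/ 6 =110.83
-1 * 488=-488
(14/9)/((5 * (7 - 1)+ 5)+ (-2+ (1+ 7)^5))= 14/295209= 0.00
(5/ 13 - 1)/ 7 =-8/ 91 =-0.09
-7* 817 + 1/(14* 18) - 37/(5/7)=-7271203/1260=-5770.80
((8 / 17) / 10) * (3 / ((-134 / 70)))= -84 / 1139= -0.07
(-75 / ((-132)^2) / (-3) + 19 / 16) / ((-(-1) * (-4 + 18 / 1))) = 5179 / 60984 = 0.08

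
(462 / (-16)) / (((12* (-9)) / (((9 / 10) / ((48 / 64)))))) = 77 / 240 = 0.32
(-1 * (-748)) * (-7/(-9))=5236/9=581.78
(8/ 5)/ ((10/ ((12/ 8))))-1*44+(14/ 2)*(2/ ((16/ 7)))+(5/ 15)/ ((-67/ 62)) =-1525327/ 40200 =-37.94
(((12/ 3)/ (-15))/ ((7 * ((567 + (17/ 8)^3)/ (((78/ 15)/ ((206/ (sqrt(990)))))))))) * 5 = -2048 * sqrt(110)/ 81865945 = -0.00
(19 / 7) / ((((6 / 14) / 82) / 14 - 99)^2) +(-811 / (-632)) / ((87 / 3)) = 516508488548827 / 11600108360926488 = 0.04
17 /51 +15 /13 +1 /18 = 361 /234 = 1.54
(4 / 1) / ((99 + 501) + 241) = 0.00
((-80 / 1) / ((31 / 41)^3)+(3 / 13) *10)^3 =-354656013076509940531000 / 58087849886994187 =-6105511.11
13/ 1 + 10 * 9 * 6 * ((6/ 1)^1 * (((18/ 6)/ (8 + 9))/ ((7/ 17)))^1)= 1401.57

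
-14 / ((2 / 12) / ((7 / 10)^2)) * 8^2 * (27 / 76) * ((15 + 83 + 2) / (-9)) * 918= 181367424 / 19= 9545653.89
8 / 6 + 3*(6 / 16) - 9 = -157 / 24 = -6.54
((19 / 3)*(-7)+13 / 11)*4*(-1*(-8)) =-45568 / 33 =-1380.85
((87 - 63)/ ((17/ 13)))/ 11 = 312/ 187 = 1.67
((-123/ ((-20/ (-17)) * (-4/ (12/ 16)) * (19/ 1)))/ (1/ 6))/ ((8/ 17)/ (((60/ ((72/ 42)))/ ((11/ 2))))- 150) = -2239461/ 54237248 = -0.04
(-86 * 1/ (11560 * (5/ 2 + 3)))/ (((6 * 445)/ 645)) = -1849/ 5658620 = -0.00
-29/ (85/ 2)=-58/ 85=-0.68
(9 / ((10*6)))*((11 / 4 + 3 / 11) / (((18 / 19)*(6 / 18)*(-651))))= -361 / 163680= -0.00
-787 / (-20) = 787 / 20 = 39.35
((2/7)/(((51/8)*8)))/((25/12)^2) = 96/74375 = 0.00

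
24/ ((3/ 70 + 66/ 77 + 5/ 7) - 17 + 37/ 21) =-5040/ 2861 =-1.76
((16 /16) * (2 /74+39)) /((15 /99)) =47652 /185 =257.58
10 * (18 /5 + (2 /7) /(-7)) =35.59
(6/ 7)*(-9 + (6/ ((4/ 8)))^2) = 810/ 7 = 115.71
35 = 35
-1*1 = -1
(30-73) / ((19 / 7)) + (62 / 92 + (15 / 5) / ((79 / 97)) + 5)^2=17995467719 / 250913164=71.72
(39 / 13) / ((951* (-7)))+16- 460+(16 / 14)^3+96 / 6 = -426.51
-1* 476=-476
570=570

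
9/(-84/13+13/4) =-468/167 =-2.80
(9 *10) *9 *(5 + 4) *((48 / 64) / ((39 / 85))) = 309825 / 26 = 11916.35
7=7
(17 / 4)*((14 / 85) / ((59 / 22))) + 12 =3617 / 295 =12.26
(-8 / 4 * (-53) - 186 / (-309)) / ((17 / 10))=109800 / 1751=62.71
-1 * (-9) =9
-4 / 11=-0.36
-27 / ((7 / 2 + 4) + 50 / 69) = -3726 / 1135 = -3.28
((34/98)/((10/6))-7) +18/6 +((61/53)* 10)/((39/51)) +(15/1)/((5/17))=62.26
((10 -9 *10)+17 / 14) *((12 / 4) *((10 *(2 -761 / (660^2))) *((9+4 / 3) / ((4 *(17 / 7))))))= -29762920727 / 5924160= -5023.99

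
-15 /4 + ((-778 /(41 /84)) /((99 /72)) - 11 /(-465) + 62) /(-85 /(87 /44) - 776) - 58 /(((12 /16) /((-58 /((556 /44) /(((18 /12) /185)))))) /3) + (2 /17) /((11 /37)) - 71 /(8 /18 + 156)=6.17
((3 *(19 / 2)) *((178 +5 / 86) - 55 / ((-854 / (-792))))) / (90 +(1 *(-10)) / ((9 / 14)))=2393437923 / 49207480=48.64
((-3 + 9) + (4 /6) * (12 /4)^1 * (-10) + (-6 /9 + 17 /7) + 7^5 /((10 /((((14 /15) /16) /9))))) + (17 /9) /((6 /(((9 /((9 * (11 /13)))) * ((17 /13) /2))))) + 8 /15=-157469 /277200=-0.57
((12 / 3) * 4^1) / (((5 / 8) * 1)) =128 / 5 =25.60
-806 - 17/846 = -681893/846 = -806.02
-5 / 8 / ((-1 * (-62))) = -5 / 496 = -0.01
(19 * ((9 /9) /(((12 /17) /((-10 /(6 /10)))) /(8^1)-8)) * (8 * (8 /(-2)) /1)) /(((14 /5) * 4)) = 646000 /95263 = 6.78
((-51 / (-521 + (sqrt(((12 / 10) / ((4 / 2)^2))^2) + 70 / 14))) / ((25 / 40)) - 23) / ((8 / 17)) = -667505 / 13752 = -48.54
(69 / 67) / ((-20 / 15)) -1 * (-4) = 865 / 268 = 3.23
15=15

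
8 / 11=0.73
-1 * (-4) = 4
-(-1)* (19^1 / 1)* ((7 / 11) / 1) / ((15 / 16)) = 2128 / 165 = 12.90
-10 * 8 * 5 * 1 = -400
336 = 336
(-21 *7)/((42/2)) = -7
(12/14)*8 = 48/7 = 6.86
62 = 62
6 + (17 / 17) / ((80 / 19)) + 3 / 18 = 1537 / 240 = 6.40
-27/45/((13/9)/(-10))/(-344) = -0.01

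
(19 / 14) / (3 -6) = -19 / 42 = -0.45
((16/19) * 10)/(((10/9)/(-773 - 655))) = -205632/19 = -10822.74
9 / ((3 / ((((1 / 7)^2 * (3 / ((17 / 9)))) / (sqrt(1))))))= 81 / 833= 0.10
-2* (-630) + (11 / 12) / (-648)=9797749 / 7776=1260.00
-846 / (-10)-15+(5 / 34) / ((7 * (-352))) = 29154023 / 418880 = 69.60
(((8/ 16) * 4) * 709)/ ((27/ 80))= 113440/ 27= 4201.48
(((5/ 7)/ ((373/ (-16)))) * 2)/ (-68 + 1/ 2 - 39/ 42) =160/ 178667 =0.00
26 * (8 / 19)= 208 / 19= 10.95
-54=-54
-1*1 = -1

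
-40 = -40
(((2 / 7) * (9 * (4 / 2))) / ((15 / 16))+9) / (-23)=-507 / 805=-0.63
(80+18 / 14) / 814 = 569 / 5698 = 0.10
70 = 70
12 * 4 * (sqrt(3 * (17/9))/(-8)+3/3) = 48 - 2 * sqrt(51) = 33.72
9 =9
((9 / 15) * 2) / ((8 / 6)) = 9 / 10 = 0.90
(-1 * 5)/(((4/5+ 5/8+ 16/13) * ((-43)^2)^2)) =-2600/4721364181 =-0.00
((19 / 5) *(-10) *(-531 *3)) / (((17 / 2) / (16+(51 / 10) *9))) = 37470546 / 85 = 440829.95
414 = 414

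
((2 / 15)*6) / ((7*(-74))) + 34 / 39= 43952 / 50505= 0.87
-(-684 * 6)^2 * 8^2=-1077940224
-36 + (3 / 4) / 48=-2303 / 64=-35.98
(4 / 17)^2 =16 / 289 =0.06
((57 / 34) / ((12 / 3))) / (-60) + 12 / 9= 10823 / 8160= 1.33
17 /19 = 0.89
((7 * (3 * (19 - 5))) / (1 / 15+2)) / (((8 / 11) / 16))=97020 / 31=3129.68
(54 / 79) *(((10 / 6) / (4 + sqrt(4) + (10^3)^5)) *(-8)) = -360 / 39500000000000237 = -0.00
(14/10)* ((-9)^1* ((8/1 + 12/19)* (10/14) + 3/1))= -10971/95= -115.48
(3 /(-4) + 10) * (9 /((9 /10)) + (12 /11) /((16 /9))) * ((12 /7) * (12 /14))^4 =29022084864 /63412811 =457.67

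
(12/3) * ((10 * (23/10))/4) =23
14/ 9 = 1.56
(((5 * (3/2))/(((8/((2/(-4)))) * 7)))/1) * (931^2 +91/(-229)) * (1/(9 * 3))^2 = -2625505/32976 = -79.62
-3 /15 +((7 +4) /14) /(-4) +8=2129 /280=7.60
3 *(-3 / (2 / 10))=-45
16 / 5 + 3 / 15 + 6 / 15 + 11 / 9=226 / 45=5.02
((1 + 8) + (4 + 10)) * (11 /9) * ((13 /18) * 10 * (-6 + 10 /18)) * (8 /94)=-3223220 /34263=-94.07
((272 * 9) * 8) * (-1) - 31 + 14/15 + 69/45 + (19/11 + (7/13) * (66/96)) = -673030159/34320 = -19610.44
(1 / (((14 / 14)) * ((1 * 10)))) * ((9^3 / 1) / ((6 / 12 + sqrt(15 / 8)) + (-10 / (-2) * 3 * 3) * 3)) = 395118 / 734335 - 729 * sqrt(30) / 734335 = 0.53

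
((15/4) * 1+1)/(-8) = -0.59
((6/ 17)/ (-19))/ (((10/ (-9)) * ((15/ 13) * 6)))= 39/ 16150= 0.00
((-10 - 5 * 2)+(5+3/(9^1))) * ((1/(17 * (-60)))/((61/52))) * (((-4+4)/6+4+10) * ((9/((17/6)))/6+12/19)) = 200200/1004853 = 0.20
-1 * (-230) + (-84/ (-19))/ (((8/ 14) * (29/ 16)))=129082/ 551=234.27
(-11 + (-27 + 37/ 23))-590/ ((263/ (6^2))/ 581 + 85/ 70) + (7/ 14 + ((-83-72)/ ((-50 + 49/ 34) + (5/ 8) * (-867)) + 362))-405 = -53035412180211/ 94785421394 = -559.53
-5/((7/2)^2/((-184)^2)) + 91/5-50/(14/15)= -3394266/245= -13854.15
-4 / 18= -0.22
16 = 16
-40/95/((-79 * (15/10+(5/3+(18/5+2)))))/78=40/5131919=0.00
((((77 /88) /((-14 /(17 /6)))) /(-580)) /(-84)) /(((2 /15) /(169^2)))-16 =-10463393 /623616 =-16.78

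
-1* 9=-9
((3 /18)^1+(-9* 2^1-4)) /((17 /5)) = -655 /102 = -6.42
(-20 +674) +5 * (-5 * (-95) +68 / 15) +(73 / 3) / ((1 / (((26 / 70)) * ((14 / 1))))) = 15891 / 5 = 3178.20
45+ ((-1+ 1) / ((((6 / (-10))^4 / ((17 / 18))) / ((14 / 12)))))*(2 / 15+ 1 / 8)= 45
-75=-75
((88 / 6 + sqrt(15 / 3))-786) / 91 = -178 / 21 + sqrt(5) / 91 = -8.45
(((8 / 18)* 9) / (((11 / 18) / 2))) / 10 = 72 / 55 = 1.31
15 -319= -304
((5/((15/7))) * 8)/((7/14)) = 112/3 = 37.33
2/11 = 0.18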